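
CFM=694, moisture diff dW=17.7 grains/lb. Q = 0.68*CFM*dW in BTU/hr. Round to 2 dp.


Q = 0.68 * 694 * 17.7 = 8352.98 BTU/hr

8352.98 BTU/hr


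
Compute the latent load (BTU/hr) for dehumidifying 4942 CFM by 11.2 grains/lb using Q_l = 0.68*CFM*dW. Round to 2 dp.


Q = 0.68 * 4942 * 11.2 = 37638.27 BTU/hr

37638.27 BTU/hr


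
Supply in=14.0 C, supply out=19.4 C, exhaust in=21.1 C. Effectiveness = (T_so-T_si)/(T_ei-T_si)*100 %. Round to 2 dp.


eff = (19.4-14.0)/(21.1-14.0)*100 = 76.06 %

76.06 %


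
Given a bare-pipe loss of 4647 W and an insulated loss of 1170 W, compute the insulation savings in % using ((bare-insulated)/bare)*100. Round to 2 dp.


Savings = ((4647-1170)/4647)*100 = 74.82 %

74.82 %


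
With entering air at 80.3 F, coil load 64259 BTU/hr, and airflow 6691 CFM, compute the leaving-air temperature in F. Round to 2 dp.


dT = 64259/(1.08*6691) = 8.8924
T_leave = 80.3 - 8.8924 = 71.41 F

71.41 F


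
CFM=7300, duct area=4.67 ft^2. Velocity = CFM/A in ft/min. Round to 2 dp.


V = 7300 / 4.67 = 1563.17 ft/min

1563.17 ft/min


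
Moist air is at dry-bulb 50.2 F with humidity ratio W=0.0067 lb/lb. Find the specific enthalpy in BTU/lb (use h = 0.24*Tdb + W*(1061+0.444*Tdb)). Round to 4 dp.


h = 0.24*50.2 + 0.0067*(1061+0.444*50.2) = 19.3060 BTU/lb

19.3060 BTU/lb


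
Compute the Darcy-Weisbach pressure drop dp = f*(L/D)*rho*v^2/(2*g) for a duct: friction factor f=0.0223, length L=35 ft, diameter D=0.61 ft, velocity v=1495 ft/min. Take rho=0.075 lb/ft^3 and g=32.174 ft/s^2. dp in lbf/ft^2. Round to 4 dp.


v_fps = 1495/60 = 24.9167 ft/s
dp = 0.0223*(35/0.61)*0.075*24.9167^2/(2*32.174) = 0.9259 lbf/ft^2

0.9259 lbf/ft^2


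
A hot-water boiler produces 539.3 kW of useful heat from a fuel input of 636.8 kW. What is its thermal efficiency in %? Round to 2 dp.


eta = (539.3/636.8)*100 = 84.69 %

84.69 %


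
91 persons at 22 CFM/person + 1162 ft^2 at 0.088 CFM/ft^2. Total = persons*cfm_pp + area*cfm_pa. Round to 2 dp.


Total = 91*22 + 1162*0.088 = 2104.26 CFM

2104.26 CFM


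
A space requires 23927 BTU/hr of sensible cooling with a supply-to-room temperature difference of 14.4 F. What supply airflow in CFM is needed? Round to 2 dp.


CFM = 23927 / (1.08 * 14.4) = 1538.52

1538.52 CFM


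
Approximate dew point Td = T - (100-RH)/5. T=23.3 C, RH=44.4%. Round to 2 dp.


Td = 23.3 - (100-44.4)/5 = 12.18 C

12.18 C


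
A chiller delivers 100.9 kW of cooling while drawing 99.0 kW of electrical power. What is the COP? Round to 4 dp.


COP = 100.9 / 99.0 = 1.0192

1.0192


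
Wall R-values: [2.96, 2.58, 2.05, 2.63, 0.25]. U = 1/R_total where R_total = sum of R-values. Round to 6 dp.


R_total = 2.96 + 2.58 + 2.05 + 2.63 + 0.25 = 10.47
U = 1/10.47 = 0.095511

0.095511


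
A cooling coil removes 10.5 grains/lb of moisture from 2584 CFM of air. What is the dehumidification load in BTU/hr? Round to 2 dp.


Q = 0.68 * 2584 * 10.5 = 18449.76 BTU/hr

18449.76 BTU/hr


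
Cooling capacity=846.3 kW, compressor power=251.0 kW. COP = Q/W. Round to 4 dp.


COP = 846.3 / 251.0 = 3.3717

3.3717


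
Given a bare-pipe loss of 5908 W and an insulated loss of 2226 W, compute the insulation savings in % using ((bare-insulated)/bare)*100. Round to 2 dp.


Savings = ((5908-2226)/5908)*100 = 62.32 %

62.32 %


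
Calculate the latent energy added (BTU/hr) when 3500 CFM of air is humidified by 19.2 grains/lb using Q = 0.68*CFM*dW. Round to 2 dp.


Q = 0.68 * 3500 * 19.2 = 45696.00 BTU/hr

45696.00 BTU/hr


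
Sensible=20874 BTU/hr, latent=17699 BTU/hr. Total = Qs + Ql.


Qt = 20874 + 17699 = 38573 BTU/hr

38573 BTU/hr


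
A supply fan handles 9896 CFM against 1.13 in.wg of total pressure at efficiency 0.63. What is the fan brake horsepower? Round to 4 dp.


BHP = 9896 * 1.13 / (6356 * 0.63) = 2.7926 hp

2.7926 hp


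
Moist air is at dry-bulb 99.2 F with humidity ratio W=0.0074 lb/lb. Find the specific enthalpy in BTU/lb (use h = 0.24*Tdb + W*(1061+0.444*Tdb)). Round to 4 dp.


h = 0.24*99.2 + 0.0074*(1061+0.444*99.2) = 31.9853 BTU/lb

31.9853 BTU/lb


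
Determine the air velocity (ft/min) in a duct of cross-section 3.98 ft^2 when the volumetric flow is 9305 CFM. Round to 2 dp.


V = 9305 / 3.98 = 2337.94 ft/min

2337.94 ft/min


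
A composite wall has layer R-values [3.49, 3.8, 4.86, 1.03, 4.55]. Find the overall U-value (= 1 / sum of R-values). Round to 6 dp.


R_total = 3.49 + 3.8 + 4.86 + 1.03 + 4.55 = 17.73
U = 1/17.73 = 0.056402

0.056402


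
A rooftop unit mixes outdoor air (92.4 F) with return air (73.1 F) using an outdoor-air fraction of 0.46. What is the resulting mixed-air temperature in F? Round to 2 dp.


T_mix = 0.46*92.4 + 0.54*73.1 = 81.98 F

81.98 F


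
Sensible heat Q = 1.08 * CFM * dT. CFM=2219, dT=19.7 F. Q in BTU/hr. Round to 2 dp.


Q = 1.08 * 2219 * 19.7 = 47211.44 BTU/hr

47211.44 BTU/hr


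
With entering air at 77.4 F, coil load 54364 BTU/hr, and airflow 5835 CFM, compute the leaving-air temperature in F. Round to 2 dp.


dT = 54364/(1.08*5835) = 8.6267
T_leave = 77.4 - 8.6267 = 68.77 F

68.77 F


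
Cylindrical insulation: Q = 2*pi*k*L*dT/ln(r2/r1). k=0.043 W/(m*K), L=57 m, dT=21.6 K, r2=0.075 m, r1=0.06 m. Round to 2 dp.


Q = 2*pi*0.043*57*21.6/ln(0.075/0.06) = 1490.71 W

1490.71 W


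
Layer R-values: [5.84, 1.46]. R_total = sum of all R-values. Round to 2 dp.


R_total = 5.84 + 1.46 = 7.30

7.30


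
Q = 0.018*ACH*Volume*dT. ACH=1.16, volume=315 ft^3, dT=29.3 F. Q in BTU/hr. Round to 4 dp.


Q = 0.018 * 1.16 * 315 * 29.3 = 192.7120 BTU/hr

192.7120 BTU/hr


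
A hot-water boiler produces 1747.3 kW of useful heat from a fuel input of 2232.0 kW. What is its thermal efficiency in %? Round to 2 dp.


eta = (1747.3/2232.0)*100 = 78.28 %

78.28 %


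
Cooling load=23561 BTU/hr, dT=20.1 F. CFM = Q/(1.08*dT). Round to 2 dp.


CFM = 23561 / (1.08 * 20.1) = 1085.36

1085.36 CFM


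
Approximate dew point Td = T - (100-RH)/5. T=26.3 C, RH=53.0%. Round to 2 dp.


Td = 26.3 - (100-53.0)/5 = 16.90 C

16.90 C


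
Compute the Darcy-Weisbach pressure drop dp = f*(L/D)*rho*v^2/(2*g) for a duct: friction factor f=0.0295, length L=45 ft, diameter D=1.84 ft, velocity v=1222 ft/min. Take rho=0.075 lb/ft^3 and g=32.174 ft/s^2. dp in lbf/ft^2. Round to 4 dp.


v_fps = 1222/60 = 20.3667 ft/s
dp = 0.0295*(45/1.84)*0.075*20.3667^2/(2*32.174) = 0.3488 lbf/ft^2

0.3488 lbf/ft^2


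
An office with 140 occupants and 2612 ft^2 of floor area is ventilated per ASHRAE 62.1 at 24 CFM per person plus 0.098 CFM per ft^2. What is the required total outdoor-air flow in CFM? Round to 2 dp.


Total = 140*24 + 2612*0.098 = 3615.98 CFM

3615.98 CFM


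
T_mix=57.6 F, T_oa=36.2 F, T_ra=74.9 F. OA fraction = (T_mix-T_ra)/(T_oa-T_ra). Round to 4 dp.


frac = (57.6 - 74.9) / (36.2 - 74.9) = 0.4470

0.4470


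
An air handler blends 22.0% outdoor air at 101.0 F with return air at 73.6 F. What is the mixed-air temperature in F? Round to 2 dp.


T_mix = 73.6 + (22.0/100)*(101.0-73.6) = 79.63 F

79.63 F


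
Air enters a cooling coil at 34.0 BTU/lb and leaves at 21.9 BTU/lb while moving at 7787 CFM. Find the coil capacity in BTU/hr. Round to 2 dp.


Q = 4.5 * 7787 * (34.0 - 21.9) = 424002.15 BTU/hr

424002.15 BTU/hr


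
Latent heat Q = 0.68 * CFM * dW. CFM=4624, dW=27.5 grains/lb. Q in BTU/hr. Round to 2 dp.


Q = 0.68 * 4624 * 27.5 = 86468.80 BTU/hr

86468.80 BTU/hr


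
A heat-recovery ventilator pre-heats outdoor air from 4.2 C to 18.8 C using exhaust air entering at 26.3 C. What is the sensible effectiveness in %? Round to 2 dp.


eff = (18.8-4.2)/(26.3-4.2)*100 = 66.06 %

66.06 %


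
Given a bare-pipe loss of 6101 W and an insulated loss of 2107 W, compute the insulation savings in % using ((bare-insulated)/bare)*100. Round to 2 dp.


Savings = ((6101-2107)/6101)*100 = 65.46 %

65.46 %


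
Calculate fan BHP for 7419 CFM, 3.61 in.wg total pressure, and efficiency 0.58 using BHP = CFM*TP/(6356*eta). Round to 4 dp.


BHP = 7419 * 3.61 / (6356 * 0.58) = 7.2651 hp

7.2651 hp


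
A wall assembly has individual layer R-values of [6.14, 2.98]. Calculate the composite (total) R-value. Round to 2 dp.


R_total = 6.14 + 2.98 = 9.12

9.12


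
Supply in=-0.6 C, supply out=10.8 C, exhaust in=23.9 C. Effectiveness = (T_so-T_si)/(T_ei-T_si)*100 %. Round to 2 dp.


eff = (10.8-(-0.6))/(23.9-(-0.6))*100 = 46.53 %

46.53 %


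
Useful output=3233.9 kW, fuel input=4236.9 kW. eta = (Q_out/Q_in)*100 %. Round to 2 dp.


eta = (3233.9/4236.9)*100 = 76.33 %

76.33 %


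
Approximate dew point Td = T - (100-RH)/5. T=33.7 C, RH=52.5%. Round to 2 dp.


Td = 33.7 - (100-52.5)/5 = 24.20 C

24.20 C


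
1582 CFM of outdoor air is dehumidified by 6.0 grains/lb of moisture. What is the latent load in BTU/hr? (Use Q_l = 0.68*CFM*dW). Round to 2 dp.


Q = 0.68 * 1582 * 6.0 = 6454.56 BTU/hr

6454.56 BTU/hr


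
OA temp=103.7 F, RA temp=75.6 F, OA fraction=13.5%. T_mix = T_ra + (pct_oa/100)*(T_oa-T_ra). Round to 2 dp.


T_mix = 75.6 + (13.5/100)*(103.7-75.6) = 79.39 F

79.39 F


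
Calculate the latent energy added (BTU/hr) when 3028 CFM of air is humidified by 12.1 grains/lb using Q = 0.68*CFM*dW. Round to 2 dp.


Q = 0.68 * 3028 * 12.1 = 24914.38 BTU/hr

24914.38 BTU/hr


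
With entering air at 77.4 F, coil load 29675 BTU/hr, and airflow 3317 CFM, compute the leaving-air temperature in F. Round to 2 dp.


dT = 29675/(1.08*3317) = 8.2836
T_leave = 77.4 - 8.2836 = 69.12 F

69.12 F


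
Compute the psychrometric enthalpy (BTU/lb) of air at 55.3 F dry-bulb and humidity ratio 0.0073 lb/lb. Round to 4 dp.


h = 0.24*55.3 + 0.0073*(1061+0.444*55.3) = 21.1965 BTU/lb

21.1965 BTU/lb


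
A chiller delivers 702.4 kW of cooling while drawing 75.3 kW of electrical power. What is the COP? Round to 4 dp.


COP = 702.4 / 75.3 = 9.3280

9.3280


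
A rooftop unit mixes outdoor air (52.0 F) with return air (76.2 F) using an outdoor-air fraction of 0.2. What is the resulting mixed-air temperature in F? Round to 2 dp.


T_mix = 0.2*52.0 + 0.8*76.2 = 71.36 F

71.36 F


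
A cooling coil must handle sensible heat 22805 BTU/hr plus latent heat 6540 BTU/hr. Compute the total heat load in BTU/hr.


Qt = 22805 + 6540 = 29345 BTU/hr

29345 BTU/hr


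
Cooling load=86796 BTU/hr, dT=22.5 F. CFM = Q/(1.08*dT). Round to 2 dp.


CFM = 86796 / (1.08 * 22.5) = 3571.85

3571.85 CFM


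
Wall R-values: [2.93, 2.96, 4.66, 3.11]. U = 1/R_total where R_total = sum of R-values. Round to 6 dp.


R_total = 2.93 + 2.96 + 4.66 + 3.11 = 13.66
U = 1/13.66 = 0.073206

0.073206


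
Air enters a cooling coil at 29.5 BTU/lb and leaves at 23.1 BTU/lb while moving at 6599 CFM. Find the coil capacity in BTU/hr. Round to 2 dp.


Q = 4.5 * 6599 * (29.5 - 23.1) = 190051.20 BTU/hr

190051.20 BTU/hr


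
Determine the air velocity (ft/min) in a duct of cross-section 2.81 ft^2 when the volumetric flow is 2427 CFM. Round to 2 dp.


V = 2427 / 2.81 = 863.70 ft/min

863.70 ft/min


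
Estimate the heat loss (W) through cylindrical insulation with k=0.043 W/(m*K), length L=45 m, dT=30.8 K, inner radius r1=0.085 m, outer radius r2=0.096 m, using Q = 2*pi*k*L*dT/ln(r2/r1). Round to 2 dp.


Q = 2*pi*0.043*45*30.8/ln(0.096/0.085) = 3077.03 W

3077.03 W


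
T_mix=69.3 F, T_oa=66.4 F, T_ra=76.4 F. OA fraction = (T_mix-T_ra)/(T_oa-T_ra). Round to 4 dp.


frac = (69.3 - 76.4) / (66.4 - 76.4) = 0.7100

0.7100


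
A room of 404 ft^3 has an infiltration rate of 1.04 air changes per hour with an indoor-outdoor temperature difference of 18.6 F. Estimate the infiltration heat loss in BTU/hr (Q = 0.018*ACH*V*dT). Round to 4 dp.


Q = 0.018 * 1.04 * 404 * 18.6 = 140.6696 BTU/hr

140.6696 BTU/hr


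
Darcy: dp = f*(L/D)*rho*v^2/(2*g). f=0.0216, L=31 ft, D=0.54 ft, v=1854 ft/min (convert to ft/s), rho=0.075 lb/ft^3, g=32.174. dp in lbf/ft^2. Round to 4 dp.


v_fps = 1854/60 = 30.9 ft/s
dp = 0.0216*(31/0.54)*0.075*30.9^2/(2*32.174) = 1.3800 lbf/ft^2

1.3800 lbf/ft^2


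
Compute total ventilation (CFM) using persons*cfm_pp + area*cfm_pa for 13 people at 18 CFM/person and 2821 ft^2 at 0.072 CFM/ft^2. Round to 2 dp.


Total = 13*18 + 2821*0.072 = 437.11 CFM

437.11 CFM


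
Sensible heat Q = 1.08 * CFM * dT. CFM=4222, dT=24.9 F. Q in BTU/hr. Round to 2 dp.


Q = 1.08 * 4222 * 24.9 = 113538.02 BTU/hr

113538.02 BTU/hr


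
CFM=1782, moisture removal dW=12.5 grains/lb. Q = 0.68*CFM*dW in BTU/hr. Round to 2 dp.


Q = 0.68 * 1782 * 12.5 = 15147.00 BTU/hr

15147.00 BTU/hr


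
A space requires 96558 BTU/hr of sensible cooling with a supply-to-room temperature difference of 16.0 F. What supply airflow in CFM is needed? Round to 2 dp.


CFM = 96558 / (1.08 * 16.0) = 5587.85

5587.85 CFM


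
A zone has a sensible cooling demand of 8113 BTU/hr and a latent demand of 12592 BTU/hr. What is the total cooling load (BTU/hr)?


Qt = 8113 + 12592 = 20705 BTU/hr

20705 BTU/hr


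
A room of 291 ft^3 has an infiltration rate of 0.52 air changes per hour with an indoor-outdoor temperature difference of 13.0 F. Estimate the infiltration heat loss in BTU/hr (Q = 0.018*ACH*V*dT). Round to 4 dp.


Q = 0.018 * 0.52 * 291 * 13.0 = 35.4089 BTU/hr

35.4089 BTU/hr


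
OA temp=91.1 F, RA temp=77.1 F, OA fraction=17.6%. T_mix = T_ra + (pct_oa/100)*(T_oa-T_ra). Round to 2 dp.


T_mix = 77.1 + (17.6/100)*(91.1-77.1) = 79.56 F

79.56 F


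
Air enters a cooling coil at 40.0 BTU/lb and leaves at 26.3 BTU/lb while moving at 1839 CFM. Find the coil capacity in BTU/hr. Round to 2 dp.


Q = 4.5 * 1839 * (40.0 - 26.3) = 113374.35 BTU/hr

113374.35 BTU/hr


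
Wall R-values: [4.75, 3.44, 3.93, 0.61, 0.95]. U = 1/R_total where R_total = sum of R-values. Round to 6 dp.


R_total = 4.75 + 3.44 + 3.93 + 0.61 + 0.95 = 13.68
U = 1/13.68 = 0.073099

0.073099


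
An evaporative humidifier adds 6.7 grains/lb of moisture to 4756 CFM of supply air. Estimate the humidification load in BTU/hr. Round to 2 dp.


Q = 0.68 * 4756 * 6.7 = 21668.34 BTU/hr

21668.34 BTU/hr


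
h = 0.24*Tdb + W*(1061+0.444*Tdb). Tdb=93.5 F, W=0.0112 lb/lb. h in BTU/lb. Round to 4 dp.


h = 0.24*93.5 + 0.0112*(1061+0.444*93.5) = 34.7882 BTU/lb

34.7882 BTU/lb


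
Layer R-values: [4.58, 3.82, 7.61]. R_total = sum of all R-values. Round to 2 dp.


R_total = 4.58 + 3.82 + 7.61 = 16.01

16.01


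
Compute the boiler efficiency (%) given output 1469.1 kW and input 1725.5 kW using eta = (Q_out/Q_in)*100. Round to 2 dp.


eta = (1469.1/1725.5)*100 = 85.14 %

85.14 %


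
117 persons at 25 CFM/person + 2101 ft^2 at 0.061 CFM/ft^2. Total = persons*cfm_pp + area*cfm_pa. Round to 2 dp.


Total = 117*25 + 2101*0.061 = 3053.16 CFM

3053.16 CFM


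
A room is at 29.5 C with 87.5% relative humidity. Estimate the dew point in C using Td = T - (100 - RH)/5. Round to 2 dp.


Td = 29.5 - (100-87.5)/5 = 27.00 C

27.00 C


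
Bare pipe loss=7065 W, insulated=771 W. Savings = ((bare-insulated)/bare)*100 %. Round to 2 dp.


Savings = ((7065-771)/7065)*100 = 89.09 %

89.09 %


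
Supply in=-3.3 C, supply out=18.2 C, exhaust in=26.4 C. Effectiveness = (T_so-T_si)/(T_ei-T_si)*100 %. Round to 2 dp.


eff = (18.2-(-3.3))/(26.4-(-3.3))*100 = 72.39 %

72.39 %


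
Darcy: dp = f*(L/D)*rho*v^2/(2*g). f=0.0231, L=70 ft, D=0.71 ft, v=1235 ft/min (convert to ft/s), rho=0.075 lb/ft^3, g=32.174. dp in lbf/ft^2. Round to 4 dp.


v_fps = 1235/60 = 20.5833 ft/s
dp = 0.0231*(70/0.71)*0.075*20.5833^2/(2*32.174) = 1.1246 lbf/ft^2

1.1246 lbf/ft^2


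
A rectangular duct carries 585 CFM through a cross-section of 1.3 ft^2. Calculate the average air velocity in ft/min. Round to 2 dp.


V = 585 / 1.3 = 450.00 ft/min

450.00 ft/min


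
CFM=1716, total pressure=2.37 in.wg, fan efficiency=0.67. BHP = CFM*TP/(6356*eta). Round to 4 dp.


BHP = 1716 * 2.37 / (6356 * 0.67) = 0.9550 hp

0.9550 hp


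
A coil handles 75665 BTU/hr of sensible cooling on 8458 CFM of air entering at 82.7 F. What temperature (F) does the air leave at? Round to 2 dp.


dT = 75665/(1.08*8458) = 8.2833
T_leave = 82.7 - 8.2833 = 74.42 F

74.42 F


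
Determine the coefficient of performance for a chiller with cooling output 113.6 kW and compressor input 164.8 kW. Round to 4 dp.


COP = 113.6 / 164.8 = 0.6893

0.6893


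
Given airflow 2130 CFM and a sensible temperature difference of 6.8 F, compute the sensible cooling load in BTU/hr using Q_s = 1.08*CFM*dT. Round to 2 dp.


Q = 1.08 * 2130 * 6.8 = 15642.72 BTU/hr

15642.72 BTU/hr


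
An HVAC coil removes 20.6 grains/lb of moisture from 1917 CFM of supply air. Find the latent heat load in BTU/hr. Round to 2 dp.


Q = 0.68 * 1917 * 20.6 = 26853.34 BTU/hr

26853.34 BTU/hr


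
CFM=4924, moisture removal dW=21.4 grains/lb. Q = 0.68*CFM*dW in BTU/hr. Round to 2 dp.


Q = 0.68 * 4924 * 21.4 = 71654.05 BTU/hr

71654.05 BTU/hr


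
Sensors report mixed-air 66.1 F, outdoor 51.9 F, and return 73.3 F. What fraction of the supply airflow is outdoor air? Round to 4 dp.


frac = (66.1 - 73.3) / (51.9 - 73.3) = 0.3364

0.3364


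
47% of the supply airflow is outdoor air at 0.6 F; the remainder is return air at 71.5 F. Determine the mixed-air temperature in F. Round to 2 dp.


T_mix = 0.47*0.6 + 0.53*71.5 = 38.18 F

38.18 F


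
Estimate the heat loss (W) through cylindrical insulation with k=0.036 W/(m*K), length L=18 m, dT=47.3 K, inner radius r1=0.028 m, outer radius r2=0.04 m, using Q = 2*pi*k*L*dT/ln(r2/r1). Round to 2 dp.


Q = 2*pi*0.036*18*47.3/ln(0.04/0.028) = 539.94 W

539.94 W


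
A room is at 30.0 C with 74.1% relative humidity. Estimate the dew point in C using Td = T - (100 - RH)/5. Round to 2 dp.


Td = 30.0 - (100-74.1)/5 = 24.82 C

24.82 C


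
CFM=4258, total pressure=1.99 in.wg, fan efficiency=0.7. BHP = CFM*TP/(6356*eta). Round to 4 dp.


BHP = 4258 * 1.99 / (6356 * 0.7) = 1.9045 hp

1.9045 hp


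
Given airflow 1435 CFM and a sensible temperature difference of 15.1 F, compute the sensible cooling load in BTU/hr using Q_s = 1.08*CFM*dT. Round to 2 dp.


Q = 1.08 * 1435 * 15.1 = 23401.98 BTU/hr

23401.98 BTU/hr


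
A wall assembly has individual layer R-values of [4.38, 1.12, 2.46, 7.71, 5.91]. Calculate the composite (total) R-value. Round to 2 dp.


R_total = 4.38 + 1.12 + 2.46 + 7.71 + 5.91 = 21.58

21.58


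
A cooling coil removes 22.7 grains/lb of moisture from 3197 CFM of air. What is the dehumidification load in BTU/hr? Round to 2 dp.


Q = 0.68 * 3197 * 22.7 = 49348.89 BTU/hr

49348.89 BTU/hr


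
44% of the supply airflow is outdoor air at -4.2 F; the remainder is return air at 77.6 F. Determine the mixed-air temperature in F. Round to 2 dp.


T_mix = 0.44*(-4.2) + 0.56*77.6 = 41.61 F

41.61 F


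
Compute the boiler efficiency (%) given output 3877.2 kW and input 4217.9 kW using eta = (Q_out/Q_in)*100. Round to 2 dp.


eta = (3877.2/4217.9)*100 = 91.92 %

91.92 %


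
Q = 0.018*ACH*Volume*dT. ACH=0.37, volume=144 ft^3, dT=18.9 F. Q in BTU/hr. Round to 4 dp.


Q = 0.018 * 0.37 * 144 * 18.9 = 18.1259 BTU/hr

18.1259 BTU/hr


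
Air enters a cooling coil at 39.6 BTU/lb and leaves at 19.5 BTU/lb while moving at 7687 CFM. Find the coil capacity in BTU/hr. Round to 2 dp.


Q = 4.5 * 7687 * (39.6 - 19.5) = 695289.15 BTU/hr

695289.15 BTU/hr


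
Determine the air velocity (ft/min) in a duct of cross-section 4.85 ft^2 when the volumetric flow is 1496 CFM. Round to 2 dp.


V = 1496 / 4.85 = 308.45 ft/min

308.45 ft/min


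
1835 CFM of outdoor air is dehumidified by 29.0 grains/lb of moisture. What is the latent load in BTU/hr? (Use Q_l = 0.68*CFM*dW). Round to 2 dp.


Q = 0.68 * 1835 * 29.0 = 36186.20 BTU/hr

36186.20 BTU/hr


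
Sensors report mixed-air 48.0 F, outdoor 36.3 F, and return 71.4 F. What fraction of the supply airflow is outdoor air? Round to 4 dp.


frac = (48.0 - 71.4) / (36.3 - 71.4) = 0.6667

0.6667


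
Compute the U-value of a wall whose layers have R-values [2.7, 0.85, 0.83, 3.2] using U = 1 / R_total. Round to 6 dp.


R_total = 2.7 + 0.85 + 0.83 + 3.2 = 7.58
U = 1/7.58 = 0.131926

0.131926


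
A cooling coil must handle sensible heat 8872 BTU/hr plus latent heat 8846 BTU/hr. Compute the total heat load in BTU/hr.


Qt = 8872 + 8846 = 17718 BTU/hr

17718 BTU/hr


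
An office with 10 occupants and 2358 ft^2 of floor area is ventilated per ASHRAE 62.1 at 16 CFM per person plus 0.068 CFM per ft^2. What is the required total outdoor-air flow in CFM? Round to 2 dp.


Total = 10*16 + 2358*0.068 = 320.34 CFM

320.34 CFM


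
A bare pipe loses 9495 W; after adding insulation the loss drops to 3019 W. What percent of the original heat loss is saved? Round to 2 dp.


Savings = ((9495-3019)/9495)*100 = 68.20 %

68.20 %


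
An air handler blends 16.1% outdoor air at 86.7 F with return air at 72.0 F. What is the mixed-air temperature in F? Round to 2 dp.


T_mix = 72.0 + (16.1/100)*(86.7-72.0) = 74.37 F

74.37 F


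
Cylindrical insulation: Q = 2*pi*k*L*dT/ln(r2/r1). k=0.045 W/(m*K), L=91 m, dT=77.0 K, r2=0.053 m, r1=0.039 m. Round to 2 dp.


Q = 2*pi*0.045*91*77.0/ln(0.053/0.039) = 6459.04 W

6459.04 W


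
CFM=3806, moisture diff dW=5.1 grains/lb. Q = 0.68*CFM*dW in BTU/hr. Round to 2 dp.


Q = 0.68 * 3806 * 5.1 = 13199.21 BTU/hr

13199.21 BTU/hr


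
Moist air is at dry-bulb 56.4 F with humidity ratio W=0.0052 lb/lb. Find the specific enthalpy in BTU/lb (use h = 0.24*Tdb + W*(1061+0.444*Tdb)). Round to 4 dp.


h = 0.24*56.4 + 0.0052*(1061+0.444*56.4) = 19.1834 BTU/lb

19.1834 BTU/lb


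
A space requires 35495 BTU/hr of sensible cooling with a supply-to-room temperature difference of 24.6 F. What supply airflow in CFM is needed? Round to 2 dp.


CFM = 35495 / (1.08 * 24.6) = 1336.01

1336.01 CFM


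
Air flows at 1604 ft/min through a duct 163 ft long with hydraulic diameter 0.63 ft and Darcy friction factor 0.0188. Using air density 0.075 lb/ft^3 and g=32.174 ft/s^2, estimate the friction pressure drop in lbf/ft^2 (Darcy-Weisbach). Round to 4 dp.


v_fps = 1604/60 = 26.7333 ft/s
dp = 0.0188*(163/0.63)*0.075*26.7333^2/(2*32.174) = 4.0517 lbf/ft^2

4.0517 lbf/ft^2


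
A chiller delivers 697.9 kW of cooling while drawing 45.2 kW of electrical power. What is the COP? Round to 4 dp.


COP = 697.9 / 45.2 = 15.4403

15.4403


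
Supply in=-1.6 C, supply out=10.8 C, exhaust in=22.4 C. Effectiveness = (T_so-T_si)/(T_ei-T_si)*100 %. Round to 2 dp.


eff = (10.8-(-1.6))/(22.4-(-1.6))*100 = 51.67 %

51.67 %


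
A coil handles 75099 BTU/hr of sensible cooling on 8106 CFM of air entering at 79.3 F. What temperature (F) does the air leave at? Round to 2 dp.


dT = 75099/(1.08*8106) = 8.5784
T_leave = 79.3 - 8.5784 = 70.72 F

70.72 F


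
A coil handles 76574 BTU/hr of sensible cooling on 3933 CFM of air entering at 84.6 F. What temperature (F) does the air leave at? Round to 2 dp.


dT = 76574/(1.08*3933) = 18.0274
T_leave = 84.6 - 18.0274 = 66.57 F

66.57 F


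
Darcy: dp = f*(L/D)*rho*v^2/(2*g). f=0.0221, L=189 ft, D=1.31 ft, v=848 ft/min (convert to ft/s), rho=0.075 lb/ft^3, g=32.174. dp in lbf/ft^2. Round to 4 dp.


v_fps = 848/60 = 14.1333 ft/s
dp = 0.0221*(189/1.31)*0.075*14.1333^2/(2*32.174) = 0.7423 lbf/ft^2

0.7423 lbf/ft^2


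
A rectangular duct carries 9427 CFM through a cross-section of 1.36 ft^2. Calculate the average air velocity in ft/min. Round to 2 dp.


V = 9427 / 1.36 = 6931.62 ft/min

6931.62 ft/min


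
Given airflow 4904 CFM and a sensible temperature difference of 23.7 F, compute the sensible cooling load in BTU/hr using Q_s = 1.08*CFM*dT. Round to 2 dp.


Q = 1.08 * 4904 * 23.7 = 125522.78 BTU/hr

125522.78 BTU/hr


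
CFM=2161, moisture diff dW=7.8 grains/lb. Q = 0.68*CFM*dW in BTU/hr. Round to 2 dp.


Q = 0.68 * 2161 * 7.8 = 11461.94 BTU/hr

11461.94 BTU/hr


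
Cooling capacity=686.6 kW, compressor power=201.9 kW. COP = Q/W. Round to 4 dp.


COP = 686.6 / 201.9 = 3.4007

3.4007


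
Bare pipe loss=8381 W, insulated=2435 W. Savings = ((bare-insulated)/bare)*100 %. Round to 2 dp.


Savings = ((8381-2435)/8381)*100 = 70.95 %

70.95 %


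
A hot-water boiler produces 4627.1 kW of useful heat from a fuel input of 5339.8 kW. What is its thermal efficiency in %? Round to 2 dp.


eta = (4627.1/5339.8)*100 = 86.65 %

86.65 %


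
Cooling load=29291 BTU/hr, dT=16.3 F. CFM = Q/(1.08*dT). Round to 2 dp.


CFM = 29291 / (1.08 * 16.3) = 1663.88

1663.88 CFM


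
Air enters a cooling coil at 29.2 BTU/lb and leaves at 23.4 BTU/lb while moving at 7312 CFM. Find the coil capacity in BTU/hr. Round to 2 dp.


Q = 4.5 * 7312 * (29.2 - 23.4) = 190843.20 BTU/hr

190843.20 BTU/hr


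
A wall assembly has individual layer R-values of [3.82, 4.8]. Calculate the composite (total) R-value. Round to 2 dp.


R_total = 3.82 + 4.8 = 8.62

8.62


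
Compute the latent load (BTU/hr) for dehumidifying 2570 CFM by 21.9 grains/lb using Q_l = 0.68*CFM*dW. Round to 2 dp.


Q = 0.68 * 2570 * 21.9 = 38272.44 BTU/hr

38272.44 BTU/hr


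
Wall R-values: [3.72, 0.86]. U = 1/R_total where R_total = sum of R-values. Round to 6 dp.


R_total = 3.72 + 0.86 = 4.58
U = 1/4.58 = 0.218341

0.218341


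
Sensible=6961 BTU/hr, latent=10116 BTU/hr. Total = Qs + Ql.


Qt = 6961 + 10116 = 17077 BTU/hr

17077 BTU/hr


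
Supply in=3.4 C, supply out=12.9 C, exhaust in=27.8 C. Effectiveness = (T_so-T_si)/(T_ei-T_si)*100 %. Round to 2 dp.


eff = (12.9-3.4)/(27.8-3.4)*100 = 38.93 %

38.93 %


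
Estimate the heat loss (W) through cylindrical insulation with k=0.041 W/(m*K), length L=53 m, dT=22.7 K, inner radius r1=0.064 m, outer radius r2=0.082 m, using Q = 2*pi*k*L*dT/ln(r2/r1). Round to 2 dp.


Q = 2*pi*0.041*53*22.7/ln(0.082/0.064) = 1250.55 W

1250.55 W


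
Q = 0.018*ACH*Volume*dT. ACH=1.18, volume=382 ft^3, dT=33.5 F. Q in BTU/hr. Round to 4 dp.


Q = 0.018 * 1.18 * 382 * 33.5 = 271.8083 BTU/hr

271.8083 BTU/hr


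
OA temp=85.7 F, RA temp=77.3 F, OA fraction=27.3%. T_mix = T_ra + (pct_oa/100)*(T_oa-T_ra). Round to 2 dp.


T_mix = 77.3 + (27.3/100)*(85.7-77.3) = 79.59 F

79.59 F


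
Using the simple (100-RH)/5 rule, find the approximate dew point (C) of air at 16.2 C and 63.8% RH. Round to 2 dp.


Td = 16.2 - (100-63.8)/5 = 8.96 C

8.96 C


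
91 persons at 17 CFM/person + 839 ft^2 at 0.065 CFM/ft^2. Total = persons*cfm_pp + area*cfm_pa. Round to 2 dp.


Total = 91*17 + 839*0.065 = 1601.54 CFM

1601.54 CFM


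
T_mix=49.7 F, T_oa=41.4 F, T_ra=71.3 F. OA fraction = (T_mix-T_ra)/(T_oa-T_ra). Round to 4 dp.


frac = (49.7 - 71.3) / (41.4 - 71.3) = 0.7224

0.7224


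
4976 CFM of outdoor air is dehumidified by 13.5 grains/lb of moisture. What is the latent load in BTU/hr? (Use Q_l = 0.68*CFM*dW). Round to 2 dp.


Q = 0.68 * 4976 * 13.5 = 45679.68 BTU/hr

45679.68 BTU/hr


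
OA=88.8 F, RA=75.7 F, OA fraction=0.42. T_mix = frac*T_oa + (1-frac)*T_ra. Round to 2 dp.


T_mix = 0.42*88.8 + 0.58*75.7 = 81.20 F

81.20 F


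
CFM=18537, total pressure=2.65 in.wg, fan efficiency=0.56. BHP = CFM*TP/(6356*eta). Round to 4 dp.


BHP = 18537 * 2.65 / (6356 * 0.56) = 13.8011 hp

13.8011 hp


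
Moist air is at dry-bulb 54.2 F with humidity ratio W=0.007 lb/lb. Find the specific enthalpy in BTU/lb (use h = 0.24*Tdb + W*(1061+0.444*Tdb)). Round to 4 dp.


h = 0.24*54.2 + 0.007*(1061+0.444*54.2) = 20.6035 BTU/lb

20.6035 BTU/lb


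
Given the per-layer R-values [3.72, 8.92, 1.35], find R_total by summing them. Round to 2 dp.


R_total = 3.72 + 8.92 + 1.35 = 13.99

13.99


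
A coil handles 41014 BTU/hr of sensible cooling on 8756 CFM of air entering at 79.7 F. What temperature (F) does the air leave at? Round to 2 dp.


dT = 41014/(1.08*8756) = 4.3371
T_leave = 79.7 - 4.3371 = 75.36 F

75.36 F


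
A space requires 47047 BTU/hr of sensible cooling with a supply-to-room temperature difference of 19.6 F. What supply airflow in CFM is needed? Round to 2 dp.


CFM = 47047 / (1.08 * 19.6) = 2222.55

2222.55 CFM


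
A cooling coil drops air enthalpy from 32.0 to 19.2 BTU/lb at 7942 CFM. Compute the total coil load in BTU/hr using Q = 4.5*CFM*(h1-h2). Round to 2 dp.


Q = 4.5 * 7942 * (32.0 - 19.2) = 457459.20 BTU/hr

457459.20 BTU/hr


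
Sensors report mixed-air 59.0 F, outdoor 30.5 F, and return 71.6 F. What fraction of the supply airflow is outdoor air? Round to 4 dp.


frac = (59.0 - 71.6) / (30.5 - 71.6) = 0.3066

0.3066


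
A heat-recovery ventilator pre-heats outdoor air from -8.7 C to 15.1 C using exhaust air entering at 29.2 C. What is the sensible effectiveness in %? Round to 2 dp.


eff = (15.1-(-8.7))/(29.2-(-8.7))*100 = 62.80 %

62.80 %


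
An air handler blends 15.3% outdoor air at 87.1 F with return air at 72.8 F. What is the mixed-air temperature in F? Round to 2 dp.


T_mix = 72.8 + (15.3/100)*(87.1-72.8) = 74.99 F

74.99 F


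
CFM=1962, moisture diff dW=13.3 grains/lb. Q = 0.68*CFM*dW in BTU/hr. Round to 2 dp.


Q = 0.68 * 1962 * 13.3 = 17744.33 BTU/hr

17744.33 BTU/hr


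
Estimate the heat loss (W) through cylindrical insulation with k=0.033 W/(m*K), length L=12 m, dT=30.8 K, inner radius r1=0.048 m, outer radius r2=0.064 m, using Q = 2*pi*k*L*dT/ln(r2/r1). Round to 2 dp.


Q = 2*pi*0.033*12*30.8/ln(0.064/0.048) = 266.39 W

266.39 W


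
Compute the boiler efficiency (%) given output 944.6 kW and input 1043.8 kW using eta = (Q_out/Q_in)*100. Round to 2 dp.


eta = (944.6/1043.8)*100 = 90.50 %

90.50 %


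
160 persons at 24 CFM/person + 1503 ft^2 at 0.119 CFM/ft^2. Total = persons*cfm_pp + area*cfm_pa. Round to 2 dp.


Total = 160*24 + 1503*0.119 = 4018.86 CFM

4018.86 CFM


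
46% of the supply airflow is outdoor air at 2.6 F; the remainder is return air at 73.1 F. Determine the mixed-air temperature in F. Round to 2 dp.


T_mix = 0.46*2.6 + 0.54*73.1 = 40.67 F

40.67 F


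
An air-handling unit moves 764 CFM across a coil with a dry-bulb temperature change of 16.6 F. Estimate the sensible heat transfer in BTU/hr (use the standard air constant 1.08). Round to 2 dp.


Q = 1.08 * 764 * 16.6 = 13696.99 BTU/hr

13696.99 BTU/hr


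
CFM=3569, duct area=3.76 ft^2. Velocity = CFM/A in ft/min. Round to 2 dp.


V = 3569 / 3.76 = 949.20 ft/min

949.20 ft/min


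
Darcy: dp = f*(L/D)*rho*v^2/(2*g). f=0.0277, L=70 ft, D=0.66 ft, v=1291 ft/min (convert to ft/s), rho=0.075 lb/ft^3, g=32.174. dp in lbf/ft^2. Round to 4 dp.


v_fps = 1291/60 = 21.5167 ft/s
dp = 0.0277*(70/0.66)*0.075*21.5167^2/(2*32.174) = 1.5853 lbf/ft^2

1.5853 lbf/ft^2


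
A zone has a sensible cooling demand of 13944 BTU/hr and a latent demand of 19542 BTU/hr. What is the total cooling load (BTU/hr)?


Qt = 13944 + 19542 = 33486 BTU/hr

33486 BTU/hr


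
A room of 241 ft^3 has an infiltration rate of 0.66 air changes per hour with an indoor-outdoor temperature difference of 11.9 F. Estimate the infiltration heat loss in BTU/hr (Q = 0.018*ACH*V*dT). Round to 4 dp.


Q = 0.018 * 0.66 * 241 * 11.9 = 34.0707 BTU/hr

34.0707 BTU/hr


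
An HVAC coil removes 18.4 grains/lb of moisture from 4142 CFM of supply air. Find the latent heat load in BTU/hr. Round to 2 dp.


Q = 0.68 * 4142 * 18.4 = 51824.70 BTU/hr

51824.70 BTU/hr


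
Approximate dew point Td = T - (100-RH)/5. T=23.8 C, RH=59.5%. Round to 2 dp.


Td = 23.8 - (100-59.5)/5 = 15.70 C

15.70 C


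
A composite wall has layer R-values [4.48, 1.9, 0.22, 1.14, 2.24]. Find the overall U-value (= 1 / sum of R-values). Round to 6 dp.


R_total = 4.48 + 1.9 + 0.22 + 1.14 + 2.24 = 9.98
U = 1/9.98 = 0.100200

0.100200


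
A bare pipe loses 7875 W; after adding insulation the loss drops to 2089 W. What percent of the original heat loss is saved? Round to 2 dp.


Savings = ((7875-2089)/7875)*100 = 73.47 %

73.47 %


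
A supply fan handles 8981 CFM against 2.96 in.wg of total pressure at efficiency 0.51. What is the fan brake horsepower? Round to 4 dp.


BHP = 8981 * 2.96 / (6356 * 0.51) = 8.2009 hp

8.2009 hp


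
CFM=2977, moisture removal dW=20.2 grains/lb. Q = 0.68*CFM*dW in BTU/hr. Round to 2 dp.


Q = 0.68 * 2977 * 20.2 = 40892.07 BTU/hr

40892.07 BTU/hr


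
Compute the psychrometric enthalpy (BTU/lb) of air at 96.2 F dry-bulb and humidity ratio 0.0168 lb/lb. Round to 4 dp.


h = 0.24*96.2 + 0.0168*(1061+0.444*96.2) = 41.6304 BTU/lb

41.6304 BTU/lb


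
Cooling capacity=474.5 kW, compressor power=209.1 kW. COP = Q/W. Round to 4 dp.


COP = 474.5 / 209.1 = 2.2692

2.2692


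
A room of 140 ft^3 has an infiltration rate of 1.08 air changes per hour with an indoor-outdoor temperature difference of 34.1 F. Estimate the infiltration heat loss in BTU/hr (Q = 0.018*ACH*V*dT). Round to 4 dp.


Q = 0.018 * 1.08 * 140 * 34.1 = 92.8066 BTU/hr

92.8066 BTU/hr


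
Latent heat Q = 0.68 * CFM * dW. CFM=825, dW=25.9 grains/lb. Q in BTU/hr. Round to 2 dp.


Q = 0.68 * 825 * 25.9 = 14529.90 BTU/hr

14529.90 BTU/hr


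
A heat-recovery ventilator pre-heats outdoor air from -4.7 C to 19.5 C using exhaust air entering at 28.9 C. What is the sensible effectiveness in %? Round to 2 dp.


eff = (19.5-(-4.7))/(28.9-(-4.7))*100 = 72.02 %

72.02 %


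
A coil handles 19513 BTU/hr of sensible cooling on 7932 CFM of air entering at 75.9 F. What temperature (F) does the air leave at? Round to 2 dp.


dT = 19513/(1.08*7932) = 2.2778
T_leave = 75.9 - 2.2778 = 73.62 F

73.62 F


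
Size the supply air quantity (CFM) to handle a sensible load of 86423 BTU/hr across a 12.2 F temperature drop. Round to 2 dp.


CFM = 86423 / (1.08 * 12.2) = 6559.12

6559.12 CFM


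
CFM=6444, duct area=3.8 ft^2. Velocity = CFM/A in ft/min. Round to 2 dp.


V = 6444 / 3.8 = 1695.79 ft/min

1695.79 ft/min


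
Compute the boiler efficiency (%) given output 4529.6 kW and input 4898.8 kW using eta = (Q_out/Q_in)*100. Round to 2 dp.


eta = (4529.6/4898.8)*100 = 92.46 %

92.46 %


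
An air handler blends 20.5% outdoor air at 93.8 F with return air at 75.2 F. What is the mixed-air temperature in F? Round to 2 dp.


T_mix = 75.2 + (20.5/100)*(93.8-75.2) = 79.01 F

79.01 F


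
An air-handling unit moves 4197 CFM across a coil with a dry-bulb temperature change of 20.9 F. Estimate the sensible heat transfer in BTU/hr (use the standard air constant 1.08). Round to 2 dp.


Q = 1.08 * 4197 * 20.9 = 94734.68 BTU/hr

94734.68 BTU/hr


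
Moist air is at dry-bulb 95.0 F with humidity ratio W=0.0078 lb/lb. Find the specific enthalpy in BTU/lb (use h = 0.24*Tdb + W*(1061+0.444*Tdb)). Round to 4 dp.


h = 0.24*95.0 + 0.0078*(1061+0.444*95.0) = 31.4048 BTU/lb

31.4048 BTU/lb


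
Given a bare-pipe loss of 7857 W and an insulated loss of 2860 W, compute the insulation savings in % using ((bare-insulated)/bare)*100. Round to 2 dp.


Savings = ((7857-2860)/7857)*100 = 63.60 %

63.60 %


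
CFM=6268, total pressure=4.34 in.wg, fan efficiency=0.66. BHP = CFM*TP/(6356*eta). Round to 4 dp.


BHP = 6268 * 4.34 / (6356 * 0.66) = 6.4847 hp

6.4847 hp


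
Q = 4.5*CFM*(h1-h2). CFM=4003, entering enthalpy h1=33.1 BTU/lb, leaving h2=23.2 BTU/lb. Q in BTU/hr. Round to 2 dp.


Q = 4.5 * 4003 * (33.1 - 23.2) = 178333.65 BTU/hr

178333.65 BTU/hr


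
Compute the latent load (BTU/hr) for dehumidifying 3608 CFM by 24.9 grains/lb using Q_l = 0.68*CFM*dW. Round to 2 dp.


Q = 0.68 * 3608 * 24.9 = 61090.66 BTU/hr

61090.66 BTU/hr


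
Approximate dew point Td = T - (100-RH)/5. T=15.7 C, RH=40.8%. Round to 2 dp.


Td = 15.7 - (100-40.8)/5 = 3.86 C

3.86 C


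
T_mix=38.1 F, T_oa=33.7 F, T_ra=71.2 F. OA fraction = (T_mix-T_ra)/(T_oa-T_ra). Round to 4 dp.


frac = (38.1 - 71.2) / (33.7 - 71.2) = 0.8827

0.8827


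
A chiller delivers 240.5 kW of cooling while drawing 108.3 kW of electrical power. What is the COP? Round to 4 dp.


COP = 240.5 / 108.3 = 2.2207

2.2207


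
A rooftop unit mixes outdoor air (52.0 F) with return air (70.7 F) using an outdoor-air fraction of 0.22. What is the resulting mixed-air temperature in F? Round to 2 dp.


T_mix = 0.22*52.0 + 0.78*70.7 = 66.59 F

66.59 F


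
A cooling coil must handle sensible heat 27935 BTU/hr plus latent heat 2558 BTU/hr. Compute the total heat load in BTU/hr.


Qt = 27935 + 2558 = 30493 BTU/hr

30493 BTU/hr


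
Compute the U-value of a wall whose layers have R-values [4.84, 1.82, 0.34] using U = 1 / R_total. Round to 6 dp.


R_total = 4.84 + 1.82 + 0.34 = 7.00
U = 1/7.00 = 0.142857

0.142857


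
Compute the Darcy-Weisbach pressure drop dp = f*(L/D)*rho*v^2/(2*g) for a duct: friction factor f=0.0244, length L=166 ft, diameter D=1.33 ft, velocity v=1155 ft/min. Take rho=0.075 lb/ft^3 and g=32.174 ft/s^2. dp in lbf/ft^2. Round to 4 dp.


v_fps = 1155/60 = 19.25 ft/s
dp = 0.0244*(166/1.33)*0.075*19.25^2/(2*32.174) = 1.3153 lbf/ft^2

1.3153 lbf/ft^2


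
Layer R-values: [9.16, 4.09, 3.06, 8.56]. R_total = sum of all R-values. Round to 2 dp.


R_total = 9.16 + 4.09 + 3.06 + 8.56 = 24.87

24.87


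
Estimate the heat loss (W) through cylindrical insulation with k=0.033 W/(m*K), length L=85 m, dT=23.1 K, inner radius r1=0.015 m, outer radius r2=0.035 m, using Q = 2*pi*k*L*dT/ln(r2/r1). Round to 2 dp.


Q = 2*pi*0.033*85*23.1/ln(0.035/0.015) = 480.49 W

480.49 W


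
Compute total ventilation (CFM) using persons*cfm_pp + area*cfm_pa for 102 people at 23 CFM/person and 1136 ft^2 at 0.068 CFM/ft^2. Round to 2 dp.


Total = 102*23 + 1136*0.068 = 2423.25 CFM

2423.25 CFM


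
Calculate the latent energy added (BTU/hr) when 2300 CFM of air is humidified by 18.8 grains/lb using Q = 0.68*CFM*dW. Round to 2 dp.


Q = 0.68 * 2300 * 18.8 = 29403.20 BTU/hr

29403.20 BTU/hr


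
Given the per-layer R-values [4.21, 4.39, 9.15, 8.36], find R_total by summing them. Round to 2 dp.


R_total = 4.21 + 4.39 + 9.15 + 8.36 = 26.11

26.11


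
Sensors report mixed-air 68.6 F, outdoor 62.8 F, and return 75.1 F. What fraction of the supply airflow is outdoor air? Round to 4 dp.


frac = (68.6 - 75.1) / (62.8 - 75.1) = 0.5285

0.5285


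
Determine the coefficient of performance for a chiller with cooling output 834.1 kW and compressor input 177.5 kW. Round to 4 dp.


COP = 834.1 / 177.5 = 4.6992

4.6992


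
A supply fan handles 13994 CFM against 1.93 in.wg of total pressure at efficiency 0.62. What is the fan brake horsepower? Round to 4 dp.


BHP = 13994 * 1.93 / (6356 * 0.62) = 6.8537 hp

6.8537 hp


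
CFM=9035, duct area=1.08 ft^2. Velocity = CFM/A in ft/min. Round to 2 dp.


V = 9035 / 1.08 = 8365.74 ft/min

8365.74 ft/min


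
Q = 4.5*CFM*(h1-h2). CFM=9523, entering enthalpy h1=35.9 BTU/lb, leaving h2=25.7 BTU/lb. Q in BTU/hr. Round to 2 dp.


Q = 4.5 * 9523 * (35.9 - 25.7) = 437105.70 BTU/hr

437105.70 BTU/hr


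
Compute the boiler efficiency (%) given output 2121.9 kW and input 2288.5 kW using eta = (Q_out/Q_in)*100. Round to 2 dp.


eta = (2121.9/2288.5)*100 = 92.72 %

92.72 %


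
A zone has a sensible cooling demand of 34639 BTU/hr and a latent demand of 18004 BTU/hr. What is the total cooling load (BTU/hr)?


Qt = 34639 + 18004 = 52643 BTU/hr

52643 BTU/hr


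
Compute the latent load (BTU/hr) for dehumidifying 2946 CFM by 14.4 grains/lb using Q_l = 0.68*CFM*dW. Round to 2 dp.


Q = 0.68 * 2946 * 14.4 = 28847.23 BTU/hr

28847.23 BTU/hr
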